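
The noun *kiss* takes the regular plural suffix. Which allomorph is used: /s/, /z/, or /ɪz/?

/ɪz/

The stem *kiss* ends in a sibilant (/s, z, ʃ, ʒ, tʃ, dʒ/).
The plural suffix surfaces as /ɪz/ after sibilants, /s/ after other voiceless consonants, and /z/ after other voiced sounds.
So the plural -s on *kiss* is pronounced /ɪz/.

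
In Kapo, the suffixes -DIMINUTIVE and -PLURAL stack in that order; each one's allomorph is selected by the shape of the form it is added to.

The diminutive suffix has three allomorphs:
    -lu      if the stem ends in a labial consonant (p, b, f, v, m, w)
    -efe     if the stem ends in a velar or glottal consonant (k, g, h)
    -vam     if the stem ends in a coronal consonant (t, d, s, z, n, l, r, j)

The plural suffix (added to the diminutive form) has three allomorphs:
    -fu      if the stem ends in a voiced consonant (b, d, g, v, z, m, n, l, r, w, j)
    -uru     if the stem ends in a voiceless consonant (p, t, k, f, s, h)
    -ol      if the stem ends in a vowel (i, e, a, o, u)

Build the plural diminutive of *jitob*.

jitobluol

*jitob*: final consonant = /b/, labial → -lu → *jitoblu*.
Since the final sound of the diminutive form *jitoblu* is /u/ (a vowel), it takes -ol, giving *jitobluol*.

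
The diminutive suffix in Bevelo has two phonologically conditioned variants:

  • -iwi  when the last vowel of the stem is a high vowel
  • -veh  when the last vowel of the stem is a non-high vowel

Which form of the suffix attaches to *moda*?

Since the last vowel of *moda* is /a/ (a non-high vowel), it takes -veh.

-veh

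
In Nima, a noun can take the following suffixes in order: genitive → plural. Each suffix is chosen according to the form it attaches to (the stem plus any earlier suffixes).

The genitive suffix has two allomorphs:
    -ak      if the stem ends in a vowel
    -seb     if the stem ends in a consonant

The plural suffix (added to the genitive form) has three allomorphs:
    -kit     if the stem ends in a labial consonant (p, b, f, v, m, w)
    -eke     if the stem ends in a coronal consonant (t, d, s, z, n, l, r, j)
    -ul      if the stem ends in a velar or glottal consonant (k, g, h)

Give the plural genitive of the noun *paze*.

*paze*: final sound = /e/, a vowel → -ak → *pazeak*.
The genitive form *pazeak*: final consonant = /k/, velar/glottal → -ul → *pazeakul*.

pazeakul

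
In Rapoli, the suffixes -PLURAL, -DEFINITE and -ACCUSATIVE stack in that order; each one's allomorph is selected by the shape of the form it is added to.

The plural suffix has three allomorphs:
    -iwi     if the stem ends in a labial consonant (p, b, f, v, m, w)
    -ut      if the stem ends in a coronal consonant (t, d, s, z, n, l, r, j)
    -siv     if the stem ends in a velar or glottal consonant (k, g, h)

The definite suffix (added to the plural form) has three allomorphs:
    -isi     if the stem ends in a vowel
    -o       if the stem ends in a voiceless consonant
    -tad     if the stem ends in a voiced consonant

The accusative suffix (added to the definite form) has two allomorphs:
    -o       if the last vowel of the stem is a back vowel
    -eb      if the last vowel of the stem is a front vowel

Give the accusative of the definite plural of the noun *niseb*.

nisebiwiisieb

*niseb* — final consonant /b/ (labial) → -iwi → *nisebiwi*.
The plural form *nisebiwi* — final sound /i/ (a vowel) → -isi → *nisebiwiisi*.
Since the last vowel of the definite form *nisebiwiisi* is /i/ (a front vowel), it takes -eb, giving *nisebiwiisieb*.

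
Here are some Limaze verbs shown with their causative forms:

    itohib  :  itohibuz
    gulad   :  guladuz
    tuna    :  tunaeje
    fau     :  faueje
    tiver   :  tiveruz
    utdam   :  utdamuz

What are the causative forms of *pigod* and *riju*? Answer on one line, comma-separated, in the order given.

The alternation tracks the final sound of the stem — -uz when the stem ends in a consonant (*itohib*, *gulad*, *tiver*, *utdam*); -eje when the stem ends in a vowel (*tuna*, *fau*).
*pigod*: final sound = /d/, a consonant → -uz → *pigoduz*.
*riju*: final sound = /u/, a vowel → -eje → *rijueje*.

pigoduz, rijueje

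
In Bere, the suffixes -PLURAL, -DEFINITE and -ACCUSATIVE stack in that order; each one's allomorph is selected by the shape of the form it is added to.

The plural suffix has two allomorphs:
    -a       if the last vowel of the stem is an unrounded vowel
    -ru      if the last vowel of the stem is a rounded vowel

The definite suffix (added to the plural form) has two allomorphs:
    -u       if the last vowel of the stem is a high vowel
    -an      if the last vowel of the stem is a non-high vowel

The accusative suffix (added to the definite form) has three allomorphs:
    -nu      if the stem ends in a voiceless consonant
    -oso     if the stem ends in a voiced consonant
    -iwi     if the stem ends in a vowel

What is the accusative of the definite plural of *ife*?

The last vowel of *ife* is /e/, which is an unrounded vowel, so the plural suffix is -a, giving *ifea*.
The plural form *ifea*: last vowel = /a/, a non-high vowel → -an → *ifeaan*.
The final sound of the definite form *ifeaan* is /n/, which is a voiced consonant, so the accusative suffix is -oso, giving *ifeaanoso*.

ifeaanoso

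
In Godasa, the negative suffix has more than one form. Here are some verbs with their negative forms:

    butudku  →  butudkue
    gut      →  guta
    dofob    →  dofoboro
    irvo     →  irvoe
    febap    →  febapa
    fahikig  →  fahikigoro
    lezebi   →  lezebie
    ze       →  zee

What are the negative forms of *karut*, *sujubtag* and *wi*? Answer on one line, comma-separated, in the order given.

Looking at the final sound of each stem: -a when the stem ends in a voiceless consonant (*gut*, *febap*); -oro when the stem ends in a voiced consonant (*dofob*, *fahikig*); -e when the stem ends in a vowel (*butudku*, *irvo*, *lezebi*, *ze*).
The final sound of *karut* is /t/, which is a voiceless consonant, so the suffix is -a, giving *karuta*.
Since the final sound of *sujubtag* is /g/ (a voiced consonant), it takes -oro, giving *sujubtagoro*.
*wi*: final sound = /i/, a vowel → -e → *wie*.

karuta, sujubtagoro, wie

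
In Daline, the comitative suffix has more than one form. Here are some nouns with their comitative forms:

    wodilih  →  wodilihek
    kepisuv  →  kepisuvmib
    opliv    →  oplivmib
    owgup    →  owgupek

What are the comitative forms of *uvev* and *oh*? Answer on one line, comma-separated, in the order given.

The pattern is voicing of the final consonant: -ek when the stem ends in a voiceless consonant (*wodilih*, *owgup*); -mib when the stem ends in a voiced consonant (*kepisuv*, *opliv*).
Since the final consonant of *uvev* is /v/ (voiced), it takes -mib, giving *uvevmib*.
Since the final consonant of *oh* is /h/ (voiceless), it takes -ek, giving *ohek*.

uvevmib, ohek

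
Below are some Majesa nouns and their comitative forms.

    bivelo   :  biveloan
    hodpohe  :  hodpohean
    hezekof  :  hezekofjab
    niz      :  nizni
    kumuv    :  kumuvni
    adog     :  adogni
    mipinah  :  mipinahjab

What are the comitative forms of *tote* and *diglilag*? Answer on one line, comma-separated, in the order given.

totean, diglilagni

The pattern is voicing of the final sound: -jab when the stem ends in a voiceless consonant (*hezekof*, *mipinah*); -ni when the stem ends in a voiced consonant (*niz*, *kumuv*, *adog*); -an when the stem ends in a vowel (*bivelo*, *hodpohe*).
The final sound of *tote* is /e/, which is a vowel, so the suffix is -an, giving *totean*.
The final sound of *diglilag* is /g/, which is a voiced consonant, so the suffix is -ni, giving *diglilagni*.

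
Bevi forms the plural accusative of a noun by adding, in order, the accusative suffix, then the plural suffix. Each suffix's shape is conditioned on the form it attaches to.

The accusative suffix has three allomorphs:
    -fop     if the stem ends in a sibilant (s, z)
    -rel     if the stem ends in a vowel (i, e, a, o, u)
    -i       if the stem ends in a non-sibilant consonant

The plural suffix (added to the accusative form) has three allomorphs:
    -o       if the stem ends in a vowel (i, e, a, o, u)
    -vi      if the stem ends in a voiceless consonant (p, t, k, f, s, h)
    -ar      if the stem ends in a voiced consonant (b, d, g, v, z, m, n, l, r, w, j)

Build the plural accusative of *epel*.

*epel*: final sound = /l/, a non-sibilant consonant → -i → *epeli*.
The accusative form *epeli*: final sound = /i/, a vowel → -o → *epelio*.

epelio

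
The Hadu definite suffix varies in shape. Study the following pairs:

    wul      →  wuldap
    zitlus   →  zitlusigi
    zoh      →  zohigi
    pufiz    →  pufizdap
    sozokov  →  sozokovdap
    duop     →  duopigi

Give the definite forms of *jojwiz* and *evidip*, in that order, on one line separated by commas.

jojwizdap, evidipigi

The suffix is conditioned by the final consonant: -igi when the stem ends in a voiceless consonant (*zitlus*, *zoh*, *duop*); -dap when the stem ends in a voiced consonant (*wul*, *pufiz*, *sozokov*).
*jojwiz* — final consonant /z/ (voiced) → -dap → *jojwizdap*.
*evidip* — final consonant /p/ (voiceless) → -igi → *evidipigi*.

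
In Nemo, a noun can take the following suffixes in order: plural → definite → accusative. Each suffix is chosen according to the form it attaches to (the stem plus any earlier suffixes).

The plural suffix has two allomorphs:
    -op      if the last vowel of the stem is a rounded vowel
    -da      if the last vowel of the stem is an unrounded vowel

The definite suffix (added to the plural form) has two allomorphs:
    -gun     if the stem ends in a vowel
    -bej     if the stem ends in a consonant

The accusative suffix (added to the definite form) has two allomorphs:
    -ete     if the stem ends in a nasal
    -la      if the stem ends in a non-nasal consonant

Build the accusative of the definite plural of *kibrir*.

*kibrir* — last vowel /i/ (an unrounded vowel) → -da → *kibrirda*.
Since the final sound of the plural form *kibrirda* is /a/ (a vowel), it takes -gun, giving *kibrirdagun*.
The definite form *kibrirdagun*: final consonant = /n/, a nasal → -ete → *kibrirdagunete*.

kibrirdagunete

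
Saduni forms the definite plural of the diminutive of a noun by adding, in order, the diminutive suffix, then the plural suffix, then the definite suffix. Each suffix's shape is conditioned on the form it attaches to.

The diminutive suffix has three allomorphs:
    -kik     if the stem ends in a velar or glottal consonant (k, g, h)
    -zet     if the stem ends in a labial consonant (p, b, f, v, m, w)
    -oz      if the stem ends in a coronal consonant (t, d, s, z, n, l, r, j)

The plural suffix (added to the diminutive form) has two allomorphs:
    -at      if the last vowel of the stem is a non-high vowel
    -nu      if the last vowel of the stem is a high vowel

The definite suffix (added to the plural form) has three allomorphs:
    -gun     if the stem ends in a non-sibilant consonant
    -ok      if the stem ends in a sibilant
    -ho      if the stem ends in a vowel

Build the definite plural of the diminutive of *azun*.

azunozatgun

*azun*: final consonant = /n/, coronal → -oz → *azunoz*.
The last vowel of the diminutive form *azunoz* is /o/, which is a non-high vowel, so the plural suffix is -at, giving *azunozat*.
The final sound of the plural form *azunozat* is /t/, which is a non-sibilant consonant, so the definite suffix is -gun, giving *azunozatgun*.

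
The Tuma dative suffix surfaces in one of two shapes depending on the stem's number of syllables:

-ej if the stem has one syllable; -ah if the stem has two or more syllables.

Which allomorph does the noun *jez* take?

-ej

*jez* (one syllable) → -ej.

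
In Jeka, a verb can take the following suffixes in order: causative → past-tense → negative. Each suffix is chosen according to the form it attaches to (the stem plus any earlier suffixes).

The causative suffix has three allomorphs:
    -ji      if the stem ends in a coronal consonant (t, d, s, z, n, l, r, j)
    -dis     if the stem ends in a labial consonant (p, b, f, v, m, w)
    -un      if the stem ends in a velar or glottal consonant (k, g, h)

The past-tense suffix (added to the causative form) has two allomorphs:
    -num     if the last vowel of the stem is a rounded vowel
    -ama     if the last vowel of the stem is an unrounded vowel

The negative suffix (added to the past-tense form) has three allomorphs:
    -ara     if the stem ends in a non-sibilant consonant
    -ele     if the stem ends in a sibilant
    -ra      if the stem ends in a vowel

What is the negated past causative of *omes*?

Since the final consonant of *omes* is /s/ (coronal), it takes -ji, giving *omesji*.
The last vowel of the causative form *omesji* is /i/, which is an unrounded vowel, so the past-tense suffix is -ama, giving *omesjiama*.
The past-tense form *omesjiama*: final sound = /a/, a vowel → -ra → *omesjiamara*.

omesjiamara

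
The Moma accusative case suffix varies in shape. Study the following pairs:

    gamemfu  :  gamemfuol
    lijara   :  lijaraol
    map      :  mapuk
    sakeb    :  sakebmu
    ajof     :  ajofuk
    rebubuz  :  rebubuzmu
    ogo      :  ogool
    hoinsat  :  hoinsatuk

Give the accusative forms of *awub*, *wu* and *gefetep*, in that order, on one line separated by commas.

The pattern is voicing of the final sound: -uk when the stem ends in a voiceless consonant (*map*, *ajof*, *hoinsat*); -mu when the stem ends in a voiced consonant (*sakeb*, *rebubuz*); -ol when the stem ends in a vowel (*gamemfu*, *lijara*, *ogo*).
The final sound of *awub* is /b/, which is a voiced consonant, so the suffix is -mu, giving *awubmu*.
The final sound of *wu* is /u/, which is a vowel, so the suffix is -ol, giving *wuol*.
Since the final sound of *gefetep* is /p/ (a voiceless consonant), it takes -uk, giving *gefetepuk*.

awubmu, wuol, gefetepuk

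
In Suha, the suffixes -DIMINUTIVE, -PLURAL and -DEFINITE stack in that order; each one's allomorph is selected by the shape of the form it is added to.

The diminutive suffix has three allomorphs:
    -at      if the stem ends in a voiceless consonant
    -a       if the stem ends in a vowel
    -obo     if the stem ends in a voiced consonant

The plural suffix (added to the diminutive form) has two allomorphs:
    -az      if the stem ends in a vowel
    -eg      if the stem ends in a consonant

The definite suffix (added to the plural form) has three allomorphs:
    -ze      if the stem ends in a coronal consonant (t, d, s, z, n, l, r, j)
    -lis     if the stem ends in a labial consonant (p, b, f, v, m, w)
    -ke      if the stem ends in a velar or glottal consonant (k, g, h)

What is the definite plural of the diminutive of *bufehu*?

*bufehu*: final sound = /u/, a vowel → -a → *bufehua*.
The diminutive form *bufehua* — final sound /a/ (a vowel) → -az → *bufehuaaz*.
The final consonant of the plural form *bufehuaaz* is /z/, which is coronal, so the definite suffix is -ze, giving *bufehuaazze*.

bufehuaazze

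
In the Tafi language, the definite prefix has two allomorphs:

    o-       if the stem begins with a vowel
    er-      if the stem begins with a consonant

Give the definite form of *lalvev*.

erlalvev

Since the first sound of *lalvev* is /l/ (a consonant), it takes er-, giving *erlalvev*.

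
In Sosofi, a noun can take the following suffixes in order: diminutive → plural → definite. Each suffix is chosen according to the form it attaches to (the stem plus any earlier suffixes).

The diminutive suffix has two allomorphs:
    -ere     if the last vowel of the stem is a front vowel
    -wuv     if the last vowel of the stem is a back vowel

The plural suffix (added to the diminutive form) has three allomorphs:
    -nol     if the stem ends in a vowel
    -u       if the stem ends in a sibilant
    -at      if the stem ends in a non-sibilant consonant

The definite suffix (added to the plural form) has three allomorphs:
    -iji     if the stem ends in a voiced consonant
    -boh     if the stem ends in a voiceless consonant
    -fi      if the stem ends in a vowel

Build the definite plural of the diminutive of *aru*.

aruwuvatboh

*aru*: last vowel = /u/, a back vowel → -wuv → *aruwuv*.
The diminutive form *aruwuv*: final sound = /v/, a non-sibilant consonant → -at → *aruwuvat*.
Since the final sound of the plural form *aruwuvat* is /t/ (a voiceless consonant), it takes -boh, giving *aruwuvatboh*.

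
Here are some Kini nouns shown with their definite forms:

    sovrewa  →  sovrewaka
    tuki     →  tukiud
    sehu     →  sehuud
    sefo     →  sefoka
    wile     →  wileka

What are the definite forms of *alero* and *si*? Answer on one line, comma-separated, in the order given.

aleroka, siud

Looking at the last vowel of each stem: -ud when the last vowel of the stem is a high vowel (*tuki*, *sehu*); -ka when the last vowel of the stem is a non-high vowel (*sovrewa*, *sefo*, *wile*).
The last vowel of *alero* is /o/, which is a non-high vowel, so the suffix is -ka, giving *aleroka*.
*si* — last vowel /i/ (a high vowel) → -ud → *siud*.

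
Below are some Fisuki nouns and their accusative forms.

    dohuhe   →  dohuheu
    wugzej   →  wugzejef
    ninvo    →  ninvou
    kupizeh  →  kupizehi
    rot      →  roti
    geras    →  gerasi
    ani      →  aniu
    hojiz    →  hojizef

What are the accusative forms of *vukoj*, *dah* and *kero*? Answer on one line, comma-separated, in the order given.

vukojef, dahi, kerou

Looking at the final sound of each stem: -i when the stem ends in a voiceless consonant (*kupizeh*, *rot*, *geras*); -ef when the stem ends in a voiced consonant (*wugzej*, *hojiz*); -u when the stem ends in a vowel (*dohuhe*, *ninvo*, *ani*).
The final sound of *vukoj* is /j/, which is a voiced consonant, so the suffix is -ef, giving *vukojef*.
Since the final sound of *dah* is /h/ (a voiceless consonant), it takes -i, giving *dahi*.
*kero*: final sound = /o/, a vowel → -u → *kerou*.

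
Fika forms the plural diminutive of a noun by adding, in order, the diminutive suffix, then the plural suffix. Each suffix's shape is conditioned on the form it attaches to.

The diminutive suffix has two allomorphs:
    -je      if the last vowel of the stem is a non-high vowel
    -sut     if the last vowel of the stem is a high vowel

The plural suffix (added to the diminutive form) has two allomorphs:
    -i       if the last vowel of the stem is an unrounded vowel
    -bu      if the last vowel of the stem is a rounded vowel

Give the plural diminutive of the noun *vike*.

vikejei

*vike*: last vowel = /e/, a non-high vowel → -je → *vikeje*.
The diminutive form *vikeje* — last vowel /e/ (an unrounded vowel) → -i → *vikejei*.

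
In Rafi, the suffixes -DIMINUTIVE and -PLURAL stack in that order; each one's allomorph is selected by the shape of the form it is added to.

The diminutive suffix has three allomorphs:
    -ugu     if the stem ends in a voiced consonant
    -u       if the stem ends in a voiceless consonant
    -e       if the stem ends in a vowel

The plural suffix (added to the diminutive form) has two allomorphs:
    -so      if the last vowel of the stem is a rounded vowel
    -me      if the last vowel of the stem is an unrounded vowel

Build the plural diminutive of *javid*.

*javid*: final sound = /d/, a voiced consonant → -ugu → *javidugu*.
The diminutive form *javidugu* — last vowel /u/ (a rounded vowel) → -so → *javiduguso*.

javiduguso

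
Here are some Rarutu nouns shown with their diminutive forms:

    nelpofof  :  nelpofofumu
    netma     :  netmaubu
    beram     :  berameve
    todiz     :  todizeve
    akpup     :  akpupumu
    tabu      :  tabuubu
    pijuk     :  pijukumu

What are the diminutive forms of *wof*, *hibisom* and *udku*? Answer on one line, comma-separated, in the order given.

The suffix is conditioned by the final sound: -umu when the stem ends in a voiceless consonant (*nelpofof*, *akpup*, *pijuk*); -eve when the stem ends in a voiced consonant (*beram*, *todiz*); -ubu when the stem ends in a vowel (*netma*, *tabu*).
Since the final sound of *wof* is /f/ (a voiceless consonant), it takes -umu, giving *wofumu*.
Since the final sound of *hibisom* is /m/ (a voiced consonant), it takes -eve, giving *hibisomeve*.
*udku*: final sound = /u/, a vowel → -ubu → *udkuubu*.

wofumu, hibisomeve, udkuubu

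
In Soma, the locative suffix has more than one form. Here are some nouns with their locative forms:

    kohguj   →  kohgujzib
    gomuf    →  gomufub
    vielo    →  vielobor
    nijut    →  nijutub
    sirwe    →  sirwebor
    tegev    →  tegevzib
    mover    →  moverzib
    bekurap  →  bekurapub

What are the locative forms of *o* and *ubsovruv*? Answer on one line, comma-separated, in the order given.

obor, ubsovruvzib

The alternation tracks the final sound of the stem — -ub when the stem ends in a voiceless consonant (*gomuf*, *nijut*, *bekurap*); -zib when the stem ends in a voiced consonant (*kohguj*, *tegev*, *mover*); -bor when the stem ends in a vowel (*vielo*, *sirwe*).
The final sound of *o* is /o/, which is a vowel, so the suffix is -bor, giving *obor*.
Since the final sound of *ubsovruv* is /v/ (a voiced consonant), it takes -zib, giving *ubsovruvzib*.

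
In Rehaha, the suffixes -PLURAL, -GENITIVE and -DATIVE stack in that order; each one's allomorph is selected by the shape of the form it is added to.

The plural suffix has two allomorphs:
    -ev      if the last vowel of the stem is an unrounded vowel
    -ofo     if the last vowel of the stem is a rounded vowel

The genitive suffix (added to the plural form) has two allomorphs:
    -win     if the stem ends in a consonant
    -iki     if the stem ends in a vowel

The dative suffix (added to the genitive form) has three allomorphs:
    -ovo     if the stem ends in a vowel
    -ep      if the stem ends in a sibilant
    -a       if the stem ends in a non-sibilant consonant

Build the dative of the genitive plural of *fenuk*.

fenukofoikiovo

*fenuk* — last vowel /u/ (a rounded vowel) → -ofo → *fenukofo*.
The final sound of the plural form *fenukofo* is /o/, which is a vowel, so the genitive suffix is -iki, giving *fenukofoiki*.
The final sound of the genitive form *fenukofoiki* is /i/, which is a vowel, so the dative suffix is -ovo, giving *fenukofoikiovo*.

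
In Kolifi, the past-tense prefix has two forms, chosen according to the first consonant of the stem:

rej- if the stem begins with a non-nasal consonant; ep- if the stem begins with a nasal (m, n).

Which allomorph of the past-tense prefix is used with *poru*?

The first consonant of *poru* is /p/, which is non-nasal, so the prefix is rej-.

rej-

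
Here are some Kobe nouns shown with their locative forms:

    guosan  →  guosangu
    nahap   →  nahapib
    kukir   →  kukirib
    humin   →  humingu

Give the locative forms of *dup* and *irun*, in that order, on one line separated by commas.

Looking at the final consonant of each stem: -gu when the stem ends in a nasal (*guosan*, *humin*); -ib when the stem ends in a non-nasal consonant (*nahap*, *kukir*).
*dup* — final consonant /p/ (non-nasal) → -ib → *dupib*.
*irun*: final consonant = /n/, a nasal → -gu → *irungu*.

dupib, irungu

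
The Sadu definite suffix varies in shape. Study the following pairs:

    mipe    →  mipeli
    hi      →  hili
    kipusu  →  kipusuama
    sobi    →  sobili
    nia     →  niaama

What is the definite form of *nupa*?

The pattern is front/back vowel harmony: -li when the last vowel of the stem is a front vowel (*mipe*, *hi*, *sobi*); -ama when the last vowel of the stem is a back vowel (*kipusu*, *nia*).
*nupa*: last vowel = /a/, a back vowel → -ama → *nupaama*.

nupaama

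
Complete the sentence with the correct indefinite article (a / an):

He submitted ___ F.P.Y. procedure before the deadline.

an

The indefinite article is chosen by the initial *sound* of the following word, not its spelling.
The initialism *F.P.Y.* is read letter by letter; the first letter, F, is pronounced /ɛf/, which begins with a vowel sound.
So the article is *an*: He submitted an F.P.Y. procedure before the deadline.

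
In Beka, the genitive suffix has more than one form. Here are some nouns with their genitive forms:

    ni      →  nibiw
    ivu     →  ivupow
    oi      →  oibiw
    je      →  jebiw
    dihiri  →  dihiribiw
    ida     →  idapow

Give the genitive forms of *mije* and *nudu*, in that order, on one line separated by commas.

mijebiw, nudupow

The suffix is conditioned by the last vowel: -biw when the last vowel of the stem is a front vowel (*ni*, *oi*, *je*, *dihiri*); -pow when the last vowel of the stem is a back vowel (*ivu*, *ida*).
The last vowel of *mije* is /e/, which is a front vowel, so the suffix is -biw, giving *mijebiw*.
Since the last vowel of *nudu* is /u/ (a back vowel), it takes -pow, giving *nudupow*.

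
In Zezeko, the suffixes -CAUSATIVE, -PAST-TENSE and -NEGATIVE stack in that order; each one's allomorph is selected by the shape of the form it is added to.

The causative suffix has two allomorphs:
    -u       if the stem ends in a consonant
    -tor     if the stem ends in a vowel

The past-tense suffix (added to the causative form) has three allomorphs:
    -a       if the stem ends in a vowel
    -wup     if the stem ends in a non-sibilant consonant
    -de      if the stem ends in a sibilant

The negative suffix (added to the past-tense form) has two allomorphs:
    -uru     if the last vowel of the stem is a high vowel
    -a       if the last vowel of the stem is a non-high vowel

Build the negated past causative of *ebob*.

ebobuaa

The final sound of *ebob* is /b/, which is a consonant, so the causative suffix is -u, giving *ebobu*.
Since the final sound of the causative form *ebobu* is /u/ (a vowel), it takes -a, giving *ebobua*.
The past-tense form *ebobua*: last vowel = /a/, a non-high vowel → -a → *ebobuaa*.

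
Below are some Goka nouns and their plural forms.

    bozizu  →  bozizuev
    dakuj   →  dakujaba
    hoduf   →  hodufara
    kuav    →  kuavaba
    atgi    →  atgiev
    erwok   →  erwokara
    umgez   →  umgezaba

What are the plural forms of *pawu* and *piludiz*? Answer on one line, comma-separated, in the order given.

pawuev, piludizaba

The alternation tracks the final sound of the stem — -ara when the stem ends in a voiceless consonant (*hoduf*, *erwok*); -aba when the stem ends in a voiced consonant (*dakuj*, *kuav*, *umgez*); -ev when the stem ends in a vowel (*bozizu*, *atgi*).
Since the final sound of *pawu* is /u/ (a vowel), it takes -ev, giving *pawuev*.
*piludiz* — final sound /z/ (a voiced consonant) → -aba → *piludizaba*.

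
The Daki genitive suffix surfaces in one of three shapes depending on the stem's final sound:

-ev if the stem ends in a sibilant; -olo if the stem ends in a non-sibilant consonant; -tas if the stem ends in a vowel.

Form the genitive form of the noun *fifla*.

Since the final sound of *fifla* is /a/ (a vowel), it takes -tas, giving *fiflatas*.

fiflatas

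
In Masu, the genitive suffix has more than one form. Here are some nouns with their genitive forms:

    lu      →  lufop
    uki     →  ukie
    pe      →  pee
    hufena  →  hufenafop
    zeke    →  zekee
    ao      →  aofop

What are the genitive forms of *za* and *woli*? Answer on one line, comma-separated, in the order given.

The suffix is conditioned by the last vowel: -e when the last vowel of the stem is a front vowel (*uki*, *pe*, *zeke*); -fop when the last vowel of the stem is a back vowel (*lu*, *hufena*, *ao*).
*za*: last vowel = /a/, a back vowel → -fop → *zafop*.
The last vowel of *woli* is /i/, which is a front vowel, so the suffix is -e, giving *wolie*.

zafop, wolie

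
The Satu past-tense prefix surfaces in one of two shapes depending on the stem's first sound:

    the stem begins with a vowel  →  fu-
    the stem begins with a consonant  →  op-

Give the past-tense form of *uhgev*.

fuuhgev

The first sound of *uhgev* is /u/, which is a vowel, so the prefix is fu-, giving *fuuhgev*.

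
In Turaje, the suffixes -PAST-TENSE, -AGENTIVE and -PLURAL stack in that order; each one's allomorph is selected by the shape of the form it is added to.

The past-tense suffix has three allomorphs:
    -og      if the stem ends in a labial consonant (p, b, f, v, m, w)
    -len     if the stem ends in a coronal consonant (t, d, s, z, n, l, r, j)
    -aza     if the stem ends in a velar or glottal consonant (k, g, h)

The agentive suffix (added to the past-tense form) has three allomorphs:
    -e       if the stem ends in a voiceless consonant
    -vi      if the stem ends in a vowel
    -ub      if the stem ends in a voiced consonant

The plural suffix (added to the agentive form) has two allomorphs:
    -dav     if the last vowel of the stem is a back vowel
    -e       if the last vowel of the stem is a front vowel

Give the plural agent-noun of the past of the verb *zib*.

zibogubdav

Since the final consonant of *zib* is /b/ (labial), it takes -og, giving *zibog*.
The final sound of the past-tense form *zibog* is /g/, which is a voiced consonant, so the agentive suffix is -ub, giving *zibogub*.
The agentive form *zibogub* — last vowel /u/ (a back vowel) → -dav → *zibogubdav*.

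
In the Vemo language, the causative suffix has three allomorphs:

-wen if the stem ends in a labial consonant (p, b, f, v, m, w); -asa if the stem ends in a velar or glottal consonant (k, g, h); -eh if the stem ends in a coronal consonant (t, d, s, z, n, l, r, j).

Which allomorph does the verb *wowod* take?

The final consonant of *wowod* is /d/, which is coronal, so the suffix is -eh.

-eh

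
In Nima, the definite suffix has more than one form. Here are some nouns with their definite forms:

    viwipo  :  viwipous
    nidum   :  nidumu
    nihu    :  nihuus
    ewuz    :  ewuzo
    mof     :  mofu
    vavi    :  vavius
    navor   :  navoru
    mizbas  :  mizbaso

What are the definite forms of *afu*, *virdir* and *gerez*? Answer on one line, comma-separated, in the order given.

afuus, virdiru, gerezo

The alternation tracks the final sound of the stem — -o when the stem ends in a sibilant (*ewuz*, *mizbas*); -u when the stem ends in a non-sibilant consonant (*nidum*, *mof*, *navor*); -us when the stem ends in a vowel (*viwipo*, *nihu*, *vavi*).
The final sound of *afu* is /u/, which is a vowel, so the suffix is -us, giving *afuus*.
*virdir* — final sound /r/ (a non-sibilant consonant) → -u → *virdiru*.
*gerez*: final sound = /z/, a sibilant → -o → *gerezo*.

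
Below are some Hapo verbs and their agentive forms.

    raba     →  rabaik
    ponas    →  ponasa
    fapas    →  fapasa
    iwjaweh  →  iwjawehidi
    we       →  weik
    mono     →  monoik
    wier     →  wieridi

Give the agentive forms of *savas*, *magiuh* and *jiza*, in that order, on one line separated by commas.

savasa, magiuhidi, jizaik

The pattern is sibilance of the final sound: -a when the stem ends in a sibilant (*ponas*, *fapas*); -idi when the stem ends in a non-sibilant consonant (*iwjaweh*, *wier*); -ik when the stem ends in a vowel (*raba*, *we*, *mono*).
Since the final sound of *savas* is /s/ (a sibilant), it takes -a, giving *savasa*.
Since the final sound of *magiuh* is /h/ (a non-sibilant consonant), it takes -idi, giving *magiuhidi*.
*jiza* — final sound /a/ (a vowel) → -ik → *jizaik*.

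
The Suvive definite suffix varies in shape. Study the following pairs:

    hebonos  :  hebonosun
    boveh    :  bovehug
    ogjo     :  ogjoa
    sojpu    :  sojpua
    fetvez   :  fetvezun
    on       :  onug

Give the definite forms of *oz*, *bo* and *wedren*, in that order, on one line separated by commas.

ozun, boa, wedrenug

The suffix is conditioned by the final sound: -un when the stem ends in a sibilant (*hebonos*, *fetvez*); -ug when the stem ends in a non-sibilant consonant (*boveh*, *on*); -a when the stem ends in a vowel (*ogjo*, *sojpu*).
*oz*: final sound = /z/, a sibilant → -un → *ozun*.
*bo* — final sound /o/ (a vowel) → -a → *boa*.
The final sound of *wedren* is /n/, which is a non-sibilant consonant, so the suffix is -ug, giving *wedrenug*.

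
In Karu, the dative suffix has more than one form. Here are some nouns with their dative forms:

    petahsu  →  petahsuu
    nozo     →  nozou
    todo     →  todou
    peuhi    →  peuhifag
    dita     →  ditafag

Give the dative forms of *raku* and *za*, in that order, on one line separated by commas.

rakuu, zafag

The suffix is conditioned by the last vowel: -u when the last vowel of the stem is a rounded vowel (*petahsu*, *nozo*, *todo*); -fag when the last vowel of the stem is an unrounded vowel (*peuhi*, *dita*).
*raku*: last vowel = /u/, a rounded vowel → -u → *rakuu*.
*za* — last vowel /a/ (an unrounded vowel) → -fag → *zafag*.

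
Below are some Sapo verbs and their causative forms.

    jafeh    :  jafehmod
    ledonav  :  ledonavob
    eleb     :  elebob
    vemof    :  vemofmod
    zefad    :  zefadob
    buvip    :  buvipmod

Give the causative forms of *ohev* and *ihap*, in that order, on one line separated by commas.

The pattern is voicing of the final consonant: -mod when the stem ends in a voiceless consonant (*jafeh*, *vemof*, *buvip*); -ob when the stem ends in a voiced consonant (*ledonav*, *eleb*, *zefad*).
*ohev*: final consonant = /v/, voiced → -ob → *ohevob*.
Since the final consonant of *ihap* is /p/ (voiceless), it takes -mod, giving *ihapmod*.

ohevob, ihapmod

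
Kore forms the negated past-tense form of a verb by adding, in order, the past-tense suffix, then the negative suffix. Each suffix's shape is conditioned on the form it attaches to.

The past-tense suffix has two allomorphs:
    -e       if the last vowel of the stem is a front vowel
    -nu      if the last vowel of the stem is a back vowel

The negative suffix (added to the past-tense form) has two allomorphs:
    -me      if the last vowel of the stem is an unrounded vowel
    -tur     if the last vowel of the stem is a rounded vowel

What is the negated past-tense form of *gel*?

geleme

*gel*: last vowel = /e/, a front vowel → -e → *gele*.
Since the last vowel of the past-tense form *gele* is /e/ (an unrounded vowel), it takes -me, giving *geleme*.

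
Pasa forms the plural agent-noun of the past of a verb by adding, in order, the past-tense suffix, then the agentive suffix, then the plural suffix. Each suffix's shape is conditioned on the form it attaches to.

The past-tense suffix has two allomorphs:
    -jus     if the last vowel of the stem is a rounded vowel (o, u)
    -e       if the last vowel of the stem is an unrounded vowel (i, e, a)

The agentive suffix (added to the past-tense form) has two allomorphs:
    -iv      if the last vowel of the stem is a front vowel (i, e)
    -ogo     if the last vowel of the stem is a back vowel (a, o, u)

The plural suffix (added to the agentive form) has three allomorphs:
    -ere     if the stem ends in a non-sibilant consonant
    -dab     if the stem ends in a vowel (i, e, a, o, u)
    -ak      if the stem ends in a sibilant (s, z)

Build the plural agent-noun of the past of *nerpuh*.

nerpuhjusogodab

The last vowel of *nerpuh* is /u/, which is a rounded vowel, so the past-tense suffix is -jus, giving *nerpuhjus*.
The last vowel of the past-tense form *nerpuhjus* is /u/, which is a back vowel, so the agentive suffix is -ogo, giving *nerpuhjusogo*.
The agentive form *nerpuhjusogo* — final sound /o/ (a vowel) → -dab → *nerpuhjusogodab*.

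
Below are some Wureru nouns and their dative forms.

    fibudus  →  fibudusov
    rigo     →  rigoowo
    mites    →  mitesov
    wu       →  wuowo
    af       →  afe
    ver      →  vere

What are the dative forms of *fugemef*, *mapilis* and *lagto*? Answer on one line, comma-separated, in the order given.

The suffix is conditioned by the final sound: -ov when the stem ends in a sibilant (*fibudus*, *mites*); -e when the stem ends in a non-sibilant consonant (*af*, *ver*); -owo when the stem ends in a vowel (*rigo*, *wu*).
*fugemef*: final sound = /f/, a non-sibilant consonant → -e → *fugemefe*.
*mapilis* — final sound /s/ (a sibilant) → -ov → *mapilisov*.
*lagto* — final sound /o/ (a vowel) → -owo → *lagtoowo*.

fugemefe, mapilisov, lagtoowo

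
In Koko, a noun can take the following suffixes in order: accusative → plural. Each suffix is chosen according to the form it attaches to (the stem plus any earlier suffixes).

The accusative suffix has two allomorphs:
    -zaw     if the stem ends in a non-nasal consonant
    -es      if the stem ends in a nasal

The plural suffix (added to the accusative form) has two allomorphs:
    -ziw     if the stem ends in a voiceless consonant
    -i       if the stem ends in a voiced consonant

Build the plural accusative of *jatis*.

jatiszawi

*jatis* — final consonant /s/ (non-nasal) → -zaw → *jatiszaw*.
The final consonant of the accusative form *jatiszaw* is /w/, which is voiced, so the plural suffix is -i, giving *jatiszawi*.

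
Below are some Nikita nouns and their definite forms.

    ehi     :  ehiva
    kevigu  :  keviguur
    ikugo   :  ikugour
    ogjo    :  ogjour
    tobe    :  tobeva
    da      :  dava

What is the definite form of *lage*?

lageva

The pattern is rounding harmony: -ur when the last vowel of the stem is a rounded vowel (*kevigu*, *ikugo*, *ogjo*); -va when the last vowel of the stem is an unrounded vowel (*ehi*, *tobe*, *da*).
Since the last vowel of *lage* is /e/ (an unrounded vowel), it takes -va, giving *lageva*.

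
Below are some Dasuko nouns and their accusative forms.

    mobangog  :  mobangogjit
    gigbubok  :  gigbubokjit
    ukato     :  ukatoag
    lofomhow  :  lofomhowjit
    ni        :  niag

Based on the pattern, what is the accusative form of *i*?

iag

Looking at the final sound of each stem: -jit when the stem ends in a consonant (*mobangog*, *gigbubok*, *lofomhow*); -ag when the stem ends in a vowel (*ukato*, *ni*).
The final sound of *i* is /i/, which is a vowel, so the suffix is -ag, giving *iag*.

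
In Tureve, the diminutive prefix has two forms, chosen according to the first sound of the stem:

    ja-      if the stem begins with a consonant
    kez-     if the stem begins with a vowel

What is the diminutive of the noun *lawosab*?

jalawosab

Since the first sound of *lawosab* is /l/ (a consonant), it takes ja-, giving *jalawosab*.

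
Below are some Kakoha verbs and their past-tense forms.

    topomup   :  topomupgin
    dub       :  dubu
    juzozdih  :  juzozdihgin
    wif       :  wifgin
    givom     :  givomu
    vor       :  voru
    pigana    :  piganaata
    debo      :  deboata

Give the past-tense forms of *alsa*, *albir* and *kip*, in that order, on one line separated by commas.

alsaata, albiru, kipgin

The suffix is conditioned by the final sound: -gin when the stem ends in a voiceless consonant (*topomup*, *juzozdih*, *wif*); -u when the stem ends in a voiced consonant (*dub*, *givom*, *vor*); -ata when the stem ends in a vowel (*pigana*, *debo*).
Since the final sound of *alsa* is /a/ (a vowel), it takes -ata, giving *alsaata*.
*albir* — final sound /r/ (a voiced consonant) → -u → *albiru*.
The final sound of *kip* is /p/, which is a voiceless consonant, so the suffix is -gin, giving *kipgin*.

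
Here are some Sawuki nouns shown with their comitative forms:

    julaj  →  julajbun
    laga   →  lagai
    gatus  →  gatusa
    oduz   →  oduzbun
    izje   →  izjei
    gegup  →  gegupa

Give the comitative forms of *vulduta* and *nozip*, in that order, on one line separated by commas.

vuldutai, nozipa

The pattern is voicing of the final sound: -a when the stem ends in a voiceless consonant (*gatus*, *gegup*); -bun when the stem ends in a voiced consonant (*julaj*, *oduz*); -i when the stem ends in a vowel (*laga*, *izje*).
Since the final sound of *vulduta* is /a/ (a vowel), it takes -i, giving *vuldutai*.
Since the final sound of *nozip* is /p/ (a voiceless consonant), it takes -a, giving *nozipa*.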